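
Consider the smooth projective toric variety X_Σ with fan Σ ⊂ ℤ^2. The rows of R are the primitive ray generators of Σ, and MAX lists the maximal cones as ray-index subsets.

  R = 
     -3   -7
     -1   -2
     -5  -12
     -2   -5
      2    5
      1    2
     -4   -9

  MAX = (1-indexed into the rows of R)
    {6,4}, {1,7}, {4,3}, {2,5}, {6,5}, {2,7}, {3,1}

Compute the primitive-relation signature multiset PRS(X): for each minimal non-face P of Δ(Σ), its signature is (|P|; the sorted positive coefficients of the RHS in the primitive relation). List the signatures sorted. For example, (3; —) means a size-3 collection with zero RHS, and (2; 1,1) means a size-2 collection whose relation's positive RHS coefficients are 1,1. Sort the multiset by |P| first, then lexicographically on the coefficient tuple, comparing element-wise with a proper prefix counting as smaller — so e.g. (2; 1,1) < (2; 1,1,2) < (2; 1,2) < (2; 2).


Primitive collections (14):

  • {2,6}:  v_{2} + v_{6} = 0  ⇒ sig = (2; —)
  • {4,5}:  v_{4} + v_{5} = 0  ⇒ sig = (2; —)
  • {1,2}:  v_{1} + v_{2} = v_{7}  ⇒ sig = (2; 1)
  • {1,4}:  v_{1} + v_{4} = v_{3}  ⇒ sig = (2; 1)
  • {1,5}:  v_{1} + v_{5} = v_{2}  ⇒ sig = (2; 1)
  • {1,6}:  v_{1} + v_{6} = v_{4}  ⇒ sig = (2; 1)
  • {2,4}:  v_{2} + v_{4} = v_{1}  ⇒ sig = (2; 1)
  • {3,5}:  v_{3} + v_{5} = v_{1}  ⇒ sig = (2; 1)
  • {6,7}:  v_{6} + v_{7} = v_{1}  ⇒ sig = (2; 1)
  • {2,3}:  v_{2} + v_{3} = 2·v_{1}  ⇒ sig = (2; 2)
  • {3,6}:  v_{3} + v_{6} = 2·v_{4}  ⇒ sig = (2; 2)
  • {4,7}:  v_{4} + v_{7} = 2·v_{1}  ⇒ sig = (2; 2)
  • {5,7}:  v_{5} + v_{7} = 2·v_{2}  ⇒ sig = (2; 2)
  • {3,7}:  v_{3} + v_{7} = 3·v_{1}  ⇒ sig = (2; 3)

Hence PRS(X_Σ) =
    (2; —)
    (2; —)
    (2; 1)
    (2; 1)
    (2; 1)
    (2; 1)
    (2; 1)
    (2; 1)
    (2; 1)
    (2; 2)
    (2; 2)
    (2; 2)
    (2; 2)
    (2; 3)


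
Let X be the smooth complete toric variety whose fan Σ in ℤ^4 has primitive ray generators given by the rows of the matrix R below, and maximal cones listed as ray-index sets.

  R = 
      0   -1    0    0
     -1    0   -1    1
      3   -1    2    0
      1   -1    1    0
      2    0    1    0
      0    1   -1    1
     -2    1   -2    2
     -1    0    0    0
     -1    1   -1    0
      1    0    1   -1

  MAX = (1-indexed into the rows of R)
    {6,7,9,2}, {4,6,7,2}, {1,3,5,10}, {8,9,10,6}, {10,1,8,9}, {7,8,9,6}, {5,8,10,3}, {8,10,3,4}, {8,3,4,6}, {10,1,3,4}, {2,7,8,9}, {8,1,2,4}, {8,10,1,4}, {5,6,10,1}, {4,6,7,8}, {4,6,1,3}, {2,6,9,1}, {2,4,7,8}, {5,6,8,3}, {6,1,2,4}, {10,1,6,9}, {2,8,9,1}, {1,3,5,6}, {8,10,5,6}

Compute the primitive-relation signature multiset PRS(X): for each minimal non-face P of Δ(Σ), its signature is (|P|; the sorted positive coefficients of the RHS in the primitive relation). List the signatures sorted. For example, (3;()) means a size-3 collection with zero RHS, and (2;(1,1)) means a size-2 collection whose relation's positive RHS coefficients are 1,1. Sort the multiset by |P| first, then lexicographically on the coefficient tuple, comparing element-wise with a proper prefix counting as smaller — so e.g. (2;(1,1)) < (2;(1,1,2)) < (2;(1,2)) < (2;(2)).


The 17 primitive collections of Σ (r=10, n=4):

  • {2,10}:  v_{2} + v_{10} = 0  ⇒ sig = (2;())
  • {4,9}:  v_{4} + v_{9} = 0  ⇒ sig = (2;())
  • {3,9}:  v_{3} + v_{9} = v_{5}  ⇒ sig = (2;(1))
  • {4,5}:  v_{4} + v_{5} = v_{3}  ⇒ sig = (2;(1))
  • {2,5}:  v_{2} + v_{5} = v_{4} + v_{6}  ⇒ sig = (2;(1,1))
  • {5,9}:  v_{5} + v_{9} = v_{6} + v_{10}  ⇒ sig = (2;(1,1))
  • {7,10}:  v_{7} + v_{10} = v_{6} + v_{8}  ⇒ sig = (2;(1,1))
  • {5,7}:  v_{5} + v_{7} = v_{4} + 2·v_{6} + v_{8}  ⇒ sig = (2;(1,1,2))
  • {2,3}:  v_{2} + v_{3} = 2·v_{4} + v_{6}  ⇒ sig = (2;(1,2))
  • {3,7}:  v_{3} + v_{7} = 2·v_{4} + 2·v_{6} + v_{8}  ⇒ sig = (2;(1,2,2))
  • {1,7}:  v_{1} + v_{7} = 2·v_{2}  ⇒ sig = (2;(2))
  • {1,5,8}:  v_{1} + v_{5} + v_{8} = v_{4}  ⇒ sig = (3;(1))
  • {1,6,8}:  v_{1} + v_{6} + v_{8} = v_{2}  ⇒ sig = (3;(1))
  • {2,6,8}:  v_{2} + v_{6} + v_{8} = v_{7}  ⇒ sig = (3;(1))
  • {4,6,10}:  v_{4} + v_{6} + v_{10} = v_{5}  ⇒ sig = (3;(1))
  • {1,3,8}:  v_{1} + v_{3} + v_{8} = 2·v_{4}  ⇒ sig = (3;(2))
  • {3,6,10}:  v_{3} + v_{6} + v_{10} = 2·v_{5}  ⇒ sig = (3;(2))

Hence PRS(X_Σ) =
    (2;())
    (2;())
    (2;(1))
    (2;(1))
    (2;(1,1))
    (2;(1,1))
    (2;(1,1))
    (2;(1,1,2))
    (2;(1,2))
    (2;(1,2,2))
    (2;(2))
    (3;(1))
    (3;(1))
    (3;(1))
    (3;(1))
    (3;(2))
    (3;(2))


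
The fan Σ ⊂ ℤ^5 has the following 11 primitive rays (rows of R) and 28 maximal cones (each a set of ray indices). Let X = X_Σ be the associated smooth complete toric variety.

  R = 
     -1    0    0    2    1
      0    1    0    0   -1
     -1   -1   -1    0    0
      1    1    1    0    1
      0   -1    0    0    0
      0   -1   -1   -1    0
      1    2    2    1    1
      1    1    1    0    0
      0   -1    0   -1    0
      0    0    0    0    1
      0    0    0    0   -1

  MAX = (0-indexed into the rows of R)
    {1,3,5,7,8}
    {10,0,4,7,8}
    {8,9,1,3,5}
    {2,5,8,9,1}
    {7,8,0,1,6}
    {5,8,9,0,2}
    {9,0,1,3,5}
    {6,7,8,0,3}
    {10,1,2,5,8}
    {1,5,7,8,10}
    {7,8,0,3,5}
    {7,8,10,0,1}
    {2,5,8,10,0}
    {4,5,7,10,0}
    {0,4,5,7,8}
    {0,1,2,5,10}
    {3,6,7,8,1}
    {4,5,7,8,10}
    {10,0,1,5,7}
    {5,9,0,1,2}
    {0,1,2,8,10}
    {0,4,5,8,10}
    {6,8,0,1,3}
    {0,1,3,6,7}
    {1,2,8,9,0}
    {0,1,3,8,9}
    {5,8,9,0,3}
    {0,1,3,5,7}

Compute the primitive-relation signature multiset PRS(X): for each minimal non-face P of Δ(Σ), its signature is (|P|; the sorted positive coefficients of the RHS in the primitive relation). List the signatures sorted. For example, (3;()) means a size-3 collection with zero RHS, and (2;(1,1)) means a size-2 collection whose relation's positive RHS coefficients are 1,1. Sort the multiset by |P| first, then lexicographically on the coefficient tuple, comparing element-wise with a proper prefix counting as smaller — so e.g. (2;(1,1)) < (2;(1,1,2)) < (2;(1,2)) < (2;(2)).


Primitive collections (17):

  P={2,7}:  v_{2} + v_{7} = 0  ⇒ sig = (2;())
  P={9,10}:  v_{9} + v_{10} = 0  ⇒ sig = (2;())
  P={1,4}:  v_{1} + v_{4} = v_{10}  ⇒ sig = (2;(1))
  P={2,3}:  v_{2} + v_{3} = v_{9}  ⇒ sig = (2;(1))
  P={3,10}:  v_{3} + v_{10} = v_{7}  ⇒ sig = (2;(1))
  P={5,6}:  v_{5} + v_{6} = v_{3}  ⇒ sig = (2;(1))
  P={7,9}:  v_{7} + v_{9} = v_{3}  ⇒ sig = (2;(1))
  P={2,4}:  v_{2} + v_{4} = v_{0} + v_{5} + v_{8} + v_{10}  ⇒ sig = (2;(1,1,1,1))
  P={2,6}:  v_{2} + v_{6} = v_{0} + v_{1} + v_{3} + v_{8}  ⇒ sig = (2;(1,1,1,1))
  P={4,9}:  v_{4} + v_{9} = v_{0} + v_{5} + v_{7} + v_{8}  ⇒ sig = (2;(1,1,1,1))
  P={3,4}:  v_{3} + v_{4} = v_{0} + v_{5} + 2·v_{7} + v_{8}  ⇒ sig = (2;(1,1,1,2))
  P={6,9}:  v_{6} + v_{9} = v_{0} + v_{1} + 2·v_{3} + v_{8}  ⇒ sig = (2;(1,1,1,2))
  P={6,10}:  v_{6} + v_{10} = v_{0} + v_{1} + 2·v_{7} + v_{8}  ⇒ sig = (2;(1,1,1,2))
  P={4,6}:  v_{4} + v_{6} = v_{0} + 2·v_{7} + v_{8}  ⇒ sig = (2;(1,1,2))
  P={0,1,5,8}:  v_{0} + v_{1} + v_{5} + v_{8} = v_{2}  ⇒ sig = (4;(1))
  P={0,1,3,7,8}:  v_{0} + v_{1} + v_{3} + v_{7} + v_{8} = v_{6}  ⇒ sig = (5;(1))
  P={0,5,7,8,10}:  v_{0} + v_{5} + v_{7} + v_{8} + v_{10} = v_{4}  ⇒ sig = (5;(1))

Signatures (|P|; sorted positive RHS coefficients), sorted:
[(2;()), (2;()), (2;(1)), (2;(1)), (2;(1)), (2;(1)), (2;(1)), (2;(1,1,1,1)), (2;(1,1,1,1)), (2;(1,1,1,1)), (2;(1,1,1,2)), (2;(1,1,1,2)), (2;(1,1,1,2)), (2;(1,1,2)), (4;(1)), (5;(1)), (5;(1))]


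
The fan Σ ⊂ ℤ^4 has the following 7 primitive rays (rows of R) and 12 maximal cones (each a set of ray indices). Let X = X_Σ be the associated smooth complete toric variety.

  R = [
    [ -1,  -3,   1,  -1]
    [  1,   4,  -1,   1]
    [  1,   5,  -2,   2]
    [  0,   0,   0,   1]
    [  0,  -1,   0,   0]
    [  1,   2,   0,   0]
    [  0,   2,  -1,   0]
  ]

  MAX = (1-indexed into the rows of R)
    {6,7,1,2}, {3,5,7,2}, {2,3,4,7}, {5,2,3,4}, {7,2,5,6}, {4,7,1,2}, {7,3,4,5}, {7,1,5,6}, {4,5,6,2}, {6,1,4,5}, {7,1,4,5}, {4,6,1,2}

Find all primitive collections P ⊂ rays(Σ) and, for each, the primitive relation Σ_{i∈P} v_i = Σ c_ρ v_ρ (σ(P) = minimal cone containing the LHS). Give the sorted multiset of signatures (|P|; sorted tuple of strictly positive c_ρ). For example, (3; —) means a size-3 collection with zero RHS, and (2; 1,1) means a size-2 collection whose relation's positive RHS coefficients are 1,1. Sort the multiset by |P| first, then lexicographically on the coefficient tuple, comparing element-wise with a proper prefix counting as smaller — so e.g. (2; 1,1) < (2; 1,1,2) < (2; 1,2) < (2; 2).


5 minimal non-faces of Δ(Σ) (on 7 rays):

  • {1,3}:  v_{1} + v_{3} = v_{4} + v_{7} ; sig = (2; 1,1)
  • {3,6}:  v_{3} + v_{6} = 2·v_{2} + v_{5} ; sig = (2; 1,2)
  • {1,2,5}:  v_{1} + v_{2} + v_{5} = 0 ; sig = (3; —)
  • {4,6,7}:  v_{4} + v_{6} + v_{7} = v_{2} ; sig = (3; 1)
  • {2,4,5,7}:  v_{2} + v_{4} + v_{5} + v_{7} = v_{3} ; sig = (4; 1)

so the primitive-relation signature multiset is
[(2; 1,1), (2; 1,2), (3; —), (3; 1), (4; 1)]


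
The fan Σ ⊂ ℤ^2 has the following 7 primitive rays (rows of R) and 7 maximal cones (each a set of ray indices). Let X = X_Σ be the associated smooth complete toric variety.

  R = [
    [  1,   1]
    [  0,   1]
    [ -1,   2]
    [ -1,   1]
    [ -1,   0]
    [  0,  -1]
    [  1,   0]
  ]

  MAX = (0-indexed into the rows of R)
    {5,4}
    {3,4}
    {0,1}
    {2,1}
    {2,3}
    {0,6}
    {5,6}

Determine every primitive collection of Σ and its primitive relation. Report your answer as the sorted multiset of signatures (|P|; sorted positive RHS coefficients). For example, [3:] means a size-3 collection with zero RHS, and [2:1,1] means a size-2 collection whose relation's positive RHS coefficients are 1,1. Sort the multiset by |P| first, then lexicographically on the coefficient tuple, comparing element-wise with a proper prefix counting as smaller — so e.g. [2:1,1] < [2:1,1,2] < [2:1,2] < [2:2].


Δ(Σ) — 7 vertices, 14 min non-faces:

  P = {1,5}:  v_{1} + v_{5} = 0 — sig = [2:]
  P = {4,6}:  v_{4} + v_{6} = 0 — sig = [2:]
  P = {0,4}:  v_{0} + v_{4} = v_{1} — sig = [2:1]
  P = {0,5}:  v_{0} + v_{5} = v_{6} — sig = [2:1]
  P = {1,3}:  v_{1} + v_{3} = v_{2} — sig = [2:1]
  P = {1,4}:  v_{1} + v_{4} = v_{3} — sig = [2:1]
  P = {1,6}:  v_{1} + v_{6} = v_{0} — sig = [2:1]
  P = {2,5}:  v_{2} + v_{5} = v_{3} — sig = [2:1]
  P = {3,5}:  v_{3} + v_{5} = v_{4} — sig = [2:1]
  P = {3,6}:  v_{3} + v_{6} = v_{1} — sig = [2:1]
  P = {0,3}:  v_{0} + v_{3} = 2·v_{1} — sig = [2:2]
  P = {2,4}:  v_{2} + v_{4} = 2·v_{3} — sig = [2:2]
  P = {2,6}:  v_{2} + v_{6} = 2·v_{1} — sig = [2:2]
  P = {0,2}:  v_{0} + v_{2} = 3·v_{1} — sig = [2:3]

Hence PRS(X_Σ) =
    |P|=2: 14 collections, coeffs (), (), (1), (1), (1), (1), (1), (1), (1), (1), (2), (2), (2), (3)


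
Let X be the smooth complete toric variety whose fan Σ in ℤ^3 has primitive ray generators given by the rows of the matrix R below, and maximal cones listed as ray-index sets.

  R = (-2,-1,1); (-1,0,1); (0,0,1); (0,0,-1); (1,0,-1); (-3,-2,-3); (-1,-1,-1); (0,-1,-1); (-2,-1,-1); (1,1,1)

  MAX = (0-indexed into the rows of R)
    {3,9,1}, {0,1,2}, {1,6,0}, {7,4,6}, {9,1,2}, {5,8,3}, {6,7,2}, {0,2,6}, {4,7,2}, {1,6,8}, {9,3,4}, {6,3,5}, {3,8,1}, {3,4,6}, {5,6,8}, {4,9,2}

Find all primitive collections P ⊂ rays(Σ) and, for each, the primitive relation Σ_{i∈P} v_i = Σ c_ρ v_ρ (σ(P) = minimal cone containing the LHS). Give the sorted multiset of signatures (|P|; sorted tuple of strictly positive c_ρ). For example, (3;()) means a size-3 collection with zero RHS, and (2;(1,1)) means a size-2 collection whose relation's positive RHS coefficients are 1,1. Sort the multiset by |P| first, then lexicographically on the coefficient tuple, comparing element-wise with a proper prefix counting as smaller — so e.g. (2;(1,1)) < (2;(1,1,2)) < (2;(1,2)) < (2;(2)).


Primitive collections (25):

  {1,4}:  v_{1} + v_{4} = 0  ⇒ sig = (2;())
  {2,3}:  v_{2} + v_{3} = 0  ⇒ sig = (2;())
  {6,9}:  v_{6} + v_{9} = 0  ⇒ sig = (2;())
  {0,3}:  v_{0} + v_{3} = v_{1} + v_{6}  ⇒ sig = (2;(1,1))
  {0,4}:  v_{0} + v_{4} = v_{2} + v_{6}  ⇒ sig = (2;(1,1))
  {0,9}:  v_{0} + v_{9} = v_{1} + v_{2}  ⇒ sig = (2;(1,1))
  {1,7}:  v_{1} + v_{7} = v_{2} + v_{6}  ⇒ sig = (2;(1,1))
  {2,5}:  v_{2} + v_{5} = v_{6} + v_{8}  ⇒ sig = (2;(1,1))
  {2,8}:  v_{2} + v_{8} = v_{1} + v_{6}  ⇒ sig = (2;(1,1))
  {3,7}:  v_{3} + v_{7} = v_{4} + v_{6}  ⇒ sig = (2;(1,1))
  {4,8}:  v_{4} + v_{8} = v_{3} + v_{6}  ⇒ sig = (2;(1,1))
  {5,9}:  v_{5} + v_{9} = v_{3} + v_{8}  ⇒ sig = (2;(1,1))
  {7,9}:  v_{7} + v_{9} = v_{2} + v_{4}  ⇒ sig = (2;(1,1))
  {8,9}:  v_{8} + v_{9} = v_{1} + v_{3}  ⇒ sig = (2;(1,1))
  {0,5}:  v_{0} + v_{5} = v_{1} + 2·v_{6} + v_{8}  ⇒ sig = (2;(1,1,2))
  {5,7}:  v_{5} + v_{7} = v_{3} + 3·v_{6}  ⇒ sig = (2;(1,3))
  {1,5}:  v_{1} + v_{5} = 2·v_{8}  ⇒ sig = (2;(2))
  {7,8}:  v_{7} + v_{8} = 2·v_{6}  ⇒ sig = (2;(2))
  {0,7}:  v_{0} + v_{7} = 2·v_{2} + 2·v_{6}  ⇒ sig = (2;(2,2))
  {0,8}:  v_{0} + v_{8} = 2·v_{1} + 2·v_{6}  ⇒ sig = (2;(2,2))
  {4,5}:  v_{4} + v_{5} = 2·v_{3} + 2·v_{6}  ⇒ sig = (2;(2,2))
  {1,2,6}:  v_{1} + v_{2} + v_{6} = v_{0}  ⇒ sig = (3;(1))
  {1,3,6}:  v_{1} + v_{3} + v_{6} = v_{8}  ⇒ sig = (3;(1))
  {2,4,6}:  v_{2} + v_{4} + v_{6} = v_{7}  ⇒ sig = (3;(1))
  {3,6,8}:  v_{3} + v_{6} + v_{8} = v_{5}  ⇒ sig = (3;(1))

Sorted signature multiset PRS(X):
    |P|=2: 21 collections, coeffs (), (), (), (1,1), (1,1), (1,1), (1,1), (1,1), (1,1), (1,1), (1,1), (1,1), (1,1), (1,1), (1,1,2), (1,3), (2), (2), (2,2), (2,2), (2,2)
    |P|=3: 4 collections, coeffs (1), (1), (1), (1)


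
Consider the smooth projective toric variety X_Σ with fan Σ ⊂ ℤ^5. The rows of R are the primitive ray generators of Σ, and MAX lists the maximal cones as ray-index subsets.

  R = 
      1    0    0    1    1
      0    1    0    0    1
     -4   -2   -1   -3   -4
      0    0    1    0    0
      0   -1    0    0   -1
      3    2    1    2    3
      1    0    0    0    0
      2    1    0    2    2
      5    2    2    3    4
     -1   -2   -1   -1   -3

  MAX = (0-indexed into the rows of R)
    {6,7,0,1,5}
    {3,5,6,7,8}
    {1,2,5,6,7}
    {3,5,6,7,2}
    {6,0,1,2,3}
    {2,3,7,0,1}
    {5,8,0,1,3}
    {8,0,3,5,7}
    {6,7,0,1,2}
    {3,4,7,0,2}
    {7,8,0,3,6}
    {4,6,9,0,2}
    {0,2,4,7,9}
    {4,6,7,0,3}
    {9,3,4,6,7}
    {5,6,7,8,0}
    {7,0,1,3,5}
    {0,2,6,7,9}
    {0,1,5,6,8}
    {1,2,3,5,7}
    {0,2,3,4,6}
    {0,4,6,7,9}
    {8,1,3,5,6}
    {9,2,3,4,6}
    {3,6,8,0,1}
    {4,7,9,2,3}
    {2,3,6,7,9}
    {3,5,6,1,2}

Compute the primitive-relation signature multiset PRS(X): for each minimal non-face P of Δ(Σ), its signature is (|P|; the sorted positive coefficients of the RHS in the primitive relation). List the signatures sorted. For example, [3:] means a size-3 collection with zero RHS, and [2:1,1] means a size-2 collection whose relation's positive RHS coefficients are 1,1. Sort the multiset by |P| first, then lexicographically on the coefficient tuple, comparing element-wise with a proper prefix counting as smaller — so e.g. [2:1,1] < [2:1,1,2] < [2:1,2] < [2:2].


Primitive collections (14):

  {1,4}:  v_{1} + v_{4} = 0  ⟹  sig = [2:]
  {2,8}:  v_{2} + v_{8} = v_{3} + v_{6}  ⟹  sig = [2:1,1]
  {1,9}:  v_{1} + v_{9} = v_{2} + v_{6} + v_{7}  ⟹  sig = [2:1,1,1]
  {4,5}:  v_{4} + v_{5} = v_{3} + v_{6} + v_{7}  ⟹  sig = [2:1,1,1]
  {8,9}:  v_{8} + v_{9} = v_{3} + v_{4} + 2·v_{6} + v_{7}  ⟹  sig = [2:1,1,1,2]
  {4,8}:  v_{4} + v_{8} = v_{0} + 2·v_{3} + 2·v_{6} + v_{7}  ⟹  sig = [2:1,1,2,2]
  {5,9}:  v_{5} + v_{9} = v_{2} + v_{3} + 2·v_{6} + 2·v_{7}  ⟹  sig = [2:1,1,2,2]
  {0,2,5}:  v_{0} + v_{2} + v_{5} = 0  ⟹  sig = [3:]
  {1,7,8}:  v_{1} + v_{7} + v_{8} = v_{0} + 2·v_{5}  ⟹  sig = [3:1,2]
  {0,3,9}:  v_{0} + v_{3} + v_{9} = 2·v_{4}  ⟹  sig = [3:2]
  {0,3,5,6}:  v_{0} + v_{3} + v_{5} + v_{6} = v_{8}  ⟹  sig = [4:1]
  {1,3,6,7}:  v_{1} + v_{3} + v_{6} + v_{7} = v_{5}  ⟹  sig = [4:1]
  {2,4,6,7}:  v_{2} + v_{4} + v_{6} + v_{7} = v_{9}  ⟹  sig = [4:1]
  {0,2,3,6,7}:  v_{0} + v_{2} + v_{3} + v_{6} + v_{7} = v_{4}  ⟹  sig = [5:1]

Signatures (|P|; sorted positive RHS coefficients), sorted:
{ [2:],  [2:1,1],  [2:1,1,1] ×2,  [2:1,1,1,2],  [2:1,1,2,2] ×2,  [3:],  [3:1,2],  [3:2],  [4:1] ×3,  [5:1] }


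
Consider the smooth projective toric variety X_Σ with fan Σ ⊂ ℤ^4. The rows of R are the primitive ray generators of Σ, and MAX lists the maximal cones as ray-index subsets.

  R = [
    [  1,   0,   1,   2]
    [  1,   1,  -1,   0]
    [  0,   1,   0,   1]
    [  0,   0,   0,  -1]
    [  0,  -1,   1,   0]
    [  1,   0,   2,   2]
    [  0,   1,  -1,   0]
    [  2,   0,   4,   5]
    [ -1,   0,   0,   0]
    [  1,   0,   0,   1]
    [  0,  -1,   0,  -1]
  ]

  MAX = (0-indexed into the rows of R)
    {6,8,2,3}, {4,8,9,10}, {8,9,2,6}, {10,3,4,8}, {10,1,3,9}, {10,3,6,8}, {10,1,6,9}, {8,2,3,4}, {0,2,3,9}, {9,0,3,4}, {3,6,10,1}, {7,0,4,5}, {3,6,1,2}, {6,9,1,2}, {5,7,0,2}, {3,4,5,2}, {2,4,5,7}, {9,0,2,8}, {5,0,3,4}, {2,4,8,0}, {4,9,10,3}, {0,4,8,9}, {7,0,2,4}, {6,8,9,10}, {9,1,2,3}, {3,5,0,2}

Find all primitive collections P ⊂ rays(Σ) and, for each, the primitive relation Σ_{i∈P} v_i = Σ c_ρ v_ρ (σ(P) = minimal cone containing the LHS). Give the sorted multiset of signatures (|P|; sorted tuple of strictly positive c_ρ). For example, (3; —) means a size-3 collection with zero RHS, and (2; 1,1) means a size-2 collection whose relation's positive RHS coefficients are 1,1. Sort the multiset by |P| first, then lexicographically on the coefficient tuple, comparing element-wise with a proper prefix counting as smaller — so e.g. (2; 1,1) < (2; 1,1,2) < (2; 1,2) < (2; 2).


Primitive collections (24):

  P={2,10}:  v_{2} + v_{10} = 0 — sig = (2; —)
  P={4,6}:  v_{4} + v_{6} = 0 — sig = (2; —)
  P={1,8}:  v_{1} + v_{8} = v_{6} — sig = (2; 1)
  P={0,6}:  v_{0} + v_{6} = v_{2} + v_{9} — sig = (2; 1,1)
  P={0,10}:  v_{0} + v_{10} = v_{4} + v_{9} — sig = (2; 1,1)
  P={1,4}:  v_{1} + v_{4} = v_{3} + v_{9} — sig = (2; 1,1)
  P={5,6}:  v_{5} + v_{6} = v_{0} + v_{2} + v_{3} — sig = (2; 1,1,1)
  P={5,10}:  v_{5} + v_{10} = v_{0} + v_{3} + v_{4} — sig = (2; 1,1,1)
  P={6,7}:  v_{6} + v_{7} = v_{0} + v_{2} + v_{5} — sig = (2; 1,1,1)
  P={7,10}:  v_{7} + v_{10} = v_{0} + v_{4} + v_{5} — sig = (2; 1,1,1)
  P={1,5}:  v_{1} + v_{5} = v_{0} + v_{2} + 2·v_{3} + v_{9} — sig = (2; 1,1,1,2)
  P={0,1}:  v_{0} + v_{1} = v_{2} + v_{3} + 2·v_{9} — sig = (2; 1,1,2)
  P={5,9}:  v_{5} + v_{9} = 2·v_{0} + v_{3} — sig = (2; 1,2)
  P={7,9}:  v_{7} + v_{9} = 2·v_{0} + v_{5} — sig = (2; 1,2)
  P={1,7}:  v_{1} + v_{7} = 3·v_{0} + v_{2} + 2·v_{3} — sig = (2; 1,2,3)
  P={7,8}:  v_{7} + v_{8} = v_{0} + 3·v_{2} + 3·v_{4} — sig = (2; 1,3,3)
  P={3,7}:  v_{3} + v_{7} = 2·v_{5} — sig = (2; 2)
  P={5,8}:  v_{5} + v_{8} = 2·v_{2} + 2·v_{4} — sig = (2; 2,2)
  P={3,8,9}:  v_{3} + v_{8} + v_{9} = 0 — sig = (3; —)
  P={2,4,9}:  v_{2} + v_{4} + v_{9} = v_{0} — sig = (3; 1)
  P={3,6,9}:  v_{3} + v_{6} + v_{9} = v_{1} — sig = (3; 1)
  P={0,3,8}:  v_{0} + v_{3} + v_{8} = v_{2} + v_{4} — sig = (3; 1,1)
  P={0,2,3,4}:  v_{0} + v_{2} + v_{3} + v_{4} = v_{5} — sig = (4; 1)
  P={0,2,4,5}:  v_{0} + v_{2} + v_{4} + v_{5} = v_{7} — sig = (4; 1)

Hence PRS(X_Σ) =
[(2; —), (2; —), (2; 1), (2; 1,1), (2; 1,1), (2; 1,1), (2; 1,1,1), (2; 1,1,1), (2; 1,1,1), (2; 1,1,1), (2; 1,1,1,2), (2; 1,1,2), (2; 1,2), (2; 1,2), (2; 1,2,3), (2; 1,3,3), (2; 2), (2; 2,2), (3; —), (3; 1), (3; 1), (3; 1,1), (4; 1), (4; 1)]


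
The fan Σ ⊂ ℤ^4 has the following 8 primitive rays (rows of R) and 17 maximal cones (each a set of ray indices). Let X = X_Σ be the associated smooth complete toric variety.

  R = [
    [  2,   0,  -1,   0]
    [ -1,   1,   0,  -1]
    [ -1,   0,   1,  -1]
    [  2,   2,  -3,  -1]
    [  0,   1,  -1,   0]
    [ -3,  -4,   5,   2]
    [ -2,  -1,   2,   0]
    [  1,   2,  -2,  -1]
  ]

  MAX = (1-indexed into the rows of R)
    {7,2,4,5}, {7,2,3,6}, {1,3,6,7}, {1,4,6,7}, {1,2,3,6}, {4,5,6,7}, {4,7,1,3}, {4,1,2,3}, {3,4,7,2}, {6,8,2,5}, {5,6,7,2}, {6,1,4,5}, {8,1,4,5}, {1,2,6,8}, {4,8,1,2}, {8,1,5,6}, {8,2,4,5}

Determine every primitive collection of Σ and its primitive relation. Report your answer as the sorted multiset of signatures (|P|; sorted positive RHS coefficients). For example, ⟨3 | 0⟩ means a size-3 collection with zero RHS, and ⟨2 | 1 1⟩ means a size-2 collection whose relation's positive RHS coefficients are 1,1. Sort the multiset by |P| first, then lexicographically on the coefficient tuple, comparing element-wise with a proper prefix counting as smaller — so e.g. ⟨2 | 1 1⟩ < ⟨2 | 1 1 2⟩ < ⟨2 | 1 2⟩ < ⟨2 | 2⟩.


9 minimal non-faces of Δ(Σ) (on 8 rays):

  • {3,5}:  v_{3} + v_{5} = v_{2}  ⟹  sig = ⟨2 | 1⟩
  • {7,8}:  v_{7} + v_{8} = v_{2}  ⟹  sig = ⟨2 | 1⟩
  • {3,8}:  v_{3} + v_{8} = v_{1} + 2·v_{2}  ⟹  sig = ⟨2 | 1 2⟩
  • {1,5,7}:  v_{1} + v_{5} + v_{7} = 0  ⟹  sig = ⟨3 | 0⟩
  • {4,6,8}:  v_{4} + v_{6} + v_{8} = 0  ⟹  sig = ⟨3 | 0⟩
  • {1,2,5}:  v_{1} + v_{2} + v_{5} = v_{8}  ⟹  sig = ⟨3 | 1⟩
  • {1,2,7}:  v_{1} + v_{2} + v_{7} = v_{3}  ⟹  sig = ⟨3 | 1⟩
  • {2,4,6}:  v_{2} + v_{4} + v_{6} = v_{7}  ⟹  sig = ⟨3 | 1⟩
  • {3,4,6}:  v_{3} + v_{4} + v_{6} = v_{1} + 2·v_{7}  ⟹  sig = ⟨3 | 1 2⟩

Sorted signature multiset PRS(X):
    ⟨2 | 1⟩
    ⟨2 | 1⟩
    ⟨2 | 1 2⟩
    ⟨3 | 0⟩
    ⟨3 | 0⟩
    ⟨3 | 1⟩
    ⟨3 | 1⟩
    ⟨3 | 1⟩
    ⟨3 | 1 2⟩


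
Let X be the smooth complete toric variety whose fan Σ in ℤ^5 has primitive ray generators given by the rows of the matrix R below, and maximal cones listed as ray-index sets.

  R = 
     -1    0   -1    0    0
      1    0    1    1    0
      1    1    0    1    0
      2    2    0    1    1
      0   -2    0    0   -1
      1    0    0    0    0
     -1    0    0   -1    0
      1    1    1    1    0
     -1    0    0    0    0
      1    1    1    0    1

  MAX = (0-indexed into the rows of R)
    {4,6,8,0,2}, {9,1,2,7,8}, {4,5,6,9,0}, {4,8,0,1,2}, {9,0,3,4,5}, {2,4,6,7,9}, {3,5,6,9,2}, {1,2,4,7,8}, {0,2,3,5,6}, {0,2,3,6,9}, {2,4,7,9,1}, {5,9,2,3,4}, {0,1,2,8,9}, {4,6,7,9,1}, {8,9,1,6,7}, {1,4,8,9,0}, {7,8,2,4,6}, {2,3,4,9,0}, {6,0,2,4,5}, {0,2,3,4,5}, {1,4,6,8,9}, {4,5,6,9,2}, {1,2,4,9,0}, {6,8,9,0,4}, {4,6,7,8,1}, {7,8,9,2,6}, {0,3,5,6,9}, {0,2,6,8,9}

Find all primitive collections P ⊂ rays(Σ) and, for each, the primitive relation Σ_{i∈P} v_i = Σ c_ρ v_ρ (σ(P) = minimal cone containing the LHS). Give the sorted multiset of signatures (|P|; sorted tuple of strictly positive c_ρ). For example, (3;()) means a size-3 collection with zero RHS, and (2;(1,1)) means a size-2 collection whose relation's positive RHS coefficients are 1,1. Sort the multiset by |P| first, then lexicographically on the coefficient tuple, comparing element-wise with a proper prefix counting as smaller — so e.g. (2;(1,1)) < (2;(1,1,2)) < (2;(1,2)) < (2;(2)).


Primitive collections (14):

  P = {5,8}:  v_{5} + v_{8} = 0  ⟹  sig = (2;())
  P = {0,7}:  v_{0} + v_{7} = v_{2} + v_{8}  ⟹  sig = (2;(1,1))
  P = {1,5}:  v_{1} + v_{5} = v_{2} + v_{4} + v_{9}  ⟹  sig = (2;(1,1,1))
  P = {3,8}:  v_{3} + v_{8} = v_{0} + v_{2} + v_{9}  ⟹  sig = (2;(1,1,1))
  P = {5,7}:  v_{5} + v_{7} = 2·v_{2} + v_{4} + v_{6} + v_{9}  ⟹  sig = (2;(1,1,1,2))
  P = {1,3}:  v_{1} + v_{3} = v_{0} + 2·v_{2} + v_{4} + 2·v_{9}  ⟹  sig = (2;(1,1,2,2))
  P = {3,7}:  v_{3} + v_{7} = 2·v_{2} + v_{9}  ⟹  sig = (2;(1,2))
  P = {0,1,6}:  v_{0} + v_{1} + v_{6} = v_{8}  ⟹  sig = (3;(1))
  P = {1,2,6}:  v_{1} + v_{2} + v_{6} = v_{7}  ⟹  sig = (3;(1))
  P = {3,4,6}:  v_{3} + v_{4} + v_{6} = v_{5}  ⟹  sig = (3;(1))
  P = {0,2,5,9}:  v_{0} + v_{2} + v_{5} + v_{9} = v_{3}  ⟹  sig = (4;(1))
  P = {2,4,8,9}:  v_{2} + v_{4} + v_{8} + v_{9} = v_{1}  ⟹  sig = (4;(1))
  P = {4,7,8,9}:  v_{4} + v_{7} + v_{8} + v_{9} = 2·v_{1} + v_{6}  ⟹  sig = (4;(1,2))
  P = {0,2,4,6,9}:  v_{0} + v_{2} + v_{4} + v_{6} + v_{9} = 0  ⟹  sig = (5;())

Signatures (|P|; sorted positive RHS coefficients), sorted:
{ (2;()),  (2;(1,1)),  (2;(1,1,1)) ×2,  (2;(1,1,1,2)),  (2;(1,1,2,2)),  (2;(1,2)),  (3;(1)) ×3,  (4;(1)) ×2,  (4;(1,2)),  (5;()) }


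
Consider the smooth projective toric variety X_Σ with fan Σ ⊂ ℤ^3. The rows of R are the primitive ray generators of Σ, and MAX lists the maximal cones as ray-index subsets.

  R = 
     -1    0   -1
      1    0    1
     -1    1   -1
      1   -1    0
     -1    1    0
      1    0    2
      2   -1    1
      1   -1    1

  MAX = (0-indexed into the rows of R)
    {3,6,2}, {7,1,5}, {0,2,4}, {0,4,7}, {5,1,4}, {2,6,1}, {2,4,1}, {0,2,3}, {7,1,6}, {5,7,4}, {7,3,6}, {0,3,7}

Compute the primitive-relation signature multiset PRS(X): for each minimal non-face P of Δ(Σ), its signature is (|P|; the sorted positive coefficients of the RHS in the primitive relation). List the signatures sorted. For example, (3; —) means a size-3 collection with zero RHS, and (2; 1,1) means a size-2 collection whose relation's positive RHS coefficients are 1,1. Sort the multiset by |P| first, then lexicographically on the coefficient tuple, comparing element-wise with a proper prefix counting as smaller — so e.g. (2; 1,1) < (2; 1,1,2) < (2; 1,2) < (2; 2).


Primitive collections (11):

  {0,1}:  v_{0} + v_{1} = 0  ⟹  sig = (2; —)
  {2,7}:  v_{2} + v_{7} = 0  ⟹  sig = (2; —)
  {3,4}:  v_{3} + v_{4} = 0  ⟹  sig = (2; —)
  {0,6}:  v_{0} + v_{6} = v_{3}  ⟹  sig = (2; 1)
  {1,3}:  v_{1} + v_{3} = v_{6}  ⟹  sig = (2; 1)
  {4,6}:  v_{4} + v_{6} = v_{1}  ⟹  sig = (2; 1)
  {0,5}:  v_{0} + v_{5} = v_{4} + v_{7}  ⟹  sig = (2; 1,1)
  {2,5}:  v_{2} + v_{5} = v_{1} + v_{4}  ⟹  sig = (2; 1,1)
  {3,5}:  v_{3} + v_{5} = v_{1} + v_{7}  ⟹  sig = (2; 1,1)
  {5,6}:  v_{5} + v_{6} = 2·v_{1} + v_{7}  ⟹  sig = (2; 1,2)
  {1,4,7}:  v_{1} + v_{4} + v_{7} = v_{5}  ⟹  sig = (3; 1)

so the primitive-relation signature multiset is
    (2; —)
    (2; —)
    (2; —)
    (2; 1)
    (2; 1)
    (2; 1)
    (2; 1,1)
    (2; 1,1)
    (2; 1,1)
    (2; 1,2)
    (3; 1)


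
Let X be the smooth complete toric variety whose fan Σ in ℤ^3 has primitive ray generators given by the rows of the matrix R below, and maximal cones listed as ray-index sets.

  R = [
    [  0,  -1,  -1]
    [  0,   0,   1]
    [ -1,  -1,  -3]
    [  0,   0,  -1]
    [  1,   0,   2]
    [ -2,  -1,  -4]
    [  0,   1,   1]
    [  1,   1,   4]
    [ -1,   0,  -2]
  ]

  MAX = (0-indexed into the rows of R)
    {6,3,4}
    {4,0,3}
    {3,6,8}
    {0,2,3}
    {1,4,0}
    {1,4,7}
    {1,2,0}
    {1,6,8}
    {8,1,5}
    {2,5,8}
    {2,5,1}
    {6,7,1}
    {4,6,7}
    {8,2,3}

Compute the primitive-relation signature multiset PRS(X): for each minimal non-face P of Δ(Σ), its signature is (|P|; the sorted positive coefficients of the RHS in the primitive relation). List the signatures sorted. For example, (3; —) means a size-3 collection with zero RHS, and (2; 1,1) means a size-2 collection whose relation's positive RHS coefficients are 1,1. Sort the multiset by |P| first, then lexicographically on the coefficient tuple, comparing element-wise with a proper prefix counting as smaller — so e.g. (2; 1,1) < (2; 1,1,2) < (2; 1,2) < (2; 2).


Minimal non-faces — 17 found among 9 rays, 14 max cones:

  {0,6}:  v_{0} + v_{6} = 0  ⟹  sig = (2; —)
  {1,3}:  v_{1} + v_{3} = 0  ⟹  sig = (2; —)
  {4,8}:  v_{4} + v_{8} = 0  ⟹  sig = (2; —)
  {0,8}:  v_{0} + v_{8} = v_{2}  ⟹  sig = (2; 1)
  {2,4}:  v_{2} + v_{4} = v_{0}  ⟹  sig = (2; 1)
  {2,6}:  v_{2} + v_{6} = v_{8}  ⟹  sig = (2; 1)
  {2,7}:  v_{2} + v_{7} = v_{1}  ⟹  sig = (2; 1)
  {0,7}:  v_{0} + v_{7} = v_{1} + v_{4}  ⟹  sig = (2; 1,1)
  {3,5}:  v_{3} + v_{5} = v_{2} + v_{8}  ⟹  sig = (2; 1,1)
  {3,7}:  v_{3} + v_{7} = v_{4} + v_{6}  ⟹  sig = (2; 1,1)
  {4,5}:  v_{4} + v_{5} = v_{1} + v_{2}  ⟹  sig = (2; 1,1)
  {7,8}:  v_{7} + v_{8} = v_{1} + v_{6}  ⟹  sig = (2; 1,1)
  {0,5}:  v_{0} + v_{5} = v_{1} + 2·v_{2}  ⟹  sig = (2; 1,2)
  {5,6}:  v_{5} + v_{6} = v_{1} + 2·v_{8}  ⟹  sig = (2; 1,2)
  {5,7}:  v_{5} + v_{7} = 2·v_{1} + v_{8}  ⟹  sig = (2; 1,2)
  {1,2,8}:  v_{1} + v_{2} + v_{8} = v_{5}  ⟹  sig = (3; 1)
  {1,4,6}:  v_{1} + v_{4} + v_{6} = v_{7}  ⟹  sig = (3; 1)

Signatures (|P|; sorted positive RHS coefficients), sorted:
{ (2; —) ×3,  (2; 1) ×4,  (2; 1,1) ×5,  (2; 1,2) ×3,  (3; 1) ×2 }


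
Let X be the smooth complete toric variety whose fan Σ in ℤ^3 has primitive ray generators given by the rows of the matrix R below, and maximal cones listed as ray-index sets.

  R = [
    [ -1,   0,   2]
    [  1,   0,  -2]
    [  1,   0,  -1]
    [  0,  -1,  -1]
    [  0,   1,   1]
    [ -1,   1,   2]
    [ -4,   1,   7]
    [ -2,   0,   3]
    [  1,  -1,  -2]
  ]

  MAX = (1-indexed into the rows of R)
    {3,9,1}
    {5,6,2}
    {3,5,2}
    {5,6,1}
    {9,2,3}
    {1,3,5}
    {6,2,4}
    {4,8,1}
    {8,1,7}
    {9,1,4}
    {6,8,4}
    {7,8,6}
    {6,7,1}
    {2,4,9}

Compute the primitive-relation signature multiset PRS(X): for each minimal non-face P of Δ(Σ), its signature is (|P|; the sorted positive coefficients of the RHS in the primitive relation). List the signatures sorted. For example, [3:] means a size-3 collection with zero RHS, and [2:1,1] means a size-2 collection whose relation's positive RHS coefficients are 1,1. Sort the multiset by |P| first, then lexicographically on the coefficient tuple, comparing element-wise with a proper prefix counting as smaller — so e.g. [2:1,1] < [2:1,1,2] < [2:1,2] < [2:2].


Σ has 17 primitive collections:

  {1,2}:  v_{1} + v_{2} = 0  ⇒ sig = [2:]
  {4,5}:  v_{4} + v_{5} = 0  ⇒ sig = [2:]
  {6,9}:  v_{6} + v_{9} = 0  ⇒ sig = [2:]
  {3,4}:  v_{3} + v_{4} = v_{9}  ⇒ sig = [2:1]
  {3,6}:  v_{3} + v_{6} = v_{5}  ⇒ sig = [2:1]
  {3,8}:  v_{3} + v_{8} = v_{1}  ⇒ sig = [2:1]
  {5,9}:  v_{5} + v_{9} = v_{3}  ⇒ sig = [2:1]
  {2,7}:  v_{2} + v_{7} = v_{6} + v_{8}  ⇒ sig = [2:1,1]
  {2,8}:  v_{2} + v_{8} = v_{4} + v_{6}  ⇒ sig = [2:1,1]
  {5,8}:  v_{5} + v_{8} = v_{1} + v_{6}  ⇒ sig = [2:1,1]
  {7,9}:  v_{7} + v_{9} = v_{1} + v_{8}  ⇒ sig = [2:1,1]
  {8,9}:  v_{8} + v_{9} = v_{1} + v_{4}  ⇒ sig = [2:1,1]
  {3,7}:  v_{3} + v_{7} = 2·v_{1} + v_{6}  ⇒ sig = [2:1,2]
  {4,7}:  v_{4} + v_{7} = 2·v_{8}  ⇒ sig = [2:2]
  {5,7}:  v_{5} + v_{7} = 2·v_{1} + 2·v_{6}  ⇒ sig = [2:2,2]
  {1,4,6}:  v_{1} + v_{4} + v_{6} = v_{8}  ⇒ sig = [3:1]
  {1,6,8}:  v_{1} + v_{6} + v_{8} = v_{7}  ⇒ sig = [3:1]

Hence PRS(X_Σ) =
    [2:]
    [2:]
    [2:]
    [2:1]
    [2:1]
    [2:1]
    [2:1]
    [2:1,1]
    [2:1,1]
    [2:1,1]
    [2:1,1]
    [2:1,1]
    [2:1,2]
    [2:2]
    [2:2,2]
    [3:1]
    [3:1]


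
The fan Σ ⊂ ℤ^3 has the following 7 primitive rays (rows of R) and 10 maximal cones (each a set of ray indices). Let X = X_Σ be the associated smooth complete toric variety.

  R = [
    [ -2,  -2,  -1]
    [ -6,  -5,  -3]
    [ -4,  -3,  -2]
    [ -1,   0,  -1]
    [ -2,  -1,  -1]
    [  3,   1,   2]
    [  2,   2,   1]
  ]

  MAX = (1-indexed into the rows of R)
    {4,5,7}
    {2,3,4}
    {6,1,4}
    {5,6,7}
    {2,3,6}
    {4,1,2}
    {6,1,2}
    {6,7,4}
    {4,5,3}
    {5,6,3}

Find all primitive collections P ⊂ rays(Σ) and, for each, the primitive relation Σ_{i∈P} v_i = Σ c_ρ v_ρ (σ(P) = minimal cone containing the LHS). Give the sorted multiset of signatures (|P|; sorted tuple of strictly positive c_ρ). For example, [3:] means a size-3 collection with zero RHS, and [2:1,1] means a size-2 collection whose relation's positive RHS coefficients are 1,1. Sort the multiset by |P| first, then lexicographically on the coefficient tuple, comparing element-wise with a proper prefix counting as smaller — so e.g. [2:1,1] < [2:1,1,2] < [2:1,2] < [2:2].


Σ has 9 primitive collections:

  {1,7}:  v_{1} + v_{7} = 0  so sig = [2:]
  {1,3}:  v_{1} + v_{3} = v_{2}  so sig = [2:1]
  {1,5}:  v_{1} + v_{5} = v_{3}  so sig = [2:1]
  {2,7}:  v_{2} + v_{7} = v_{3}  so sig = [2:1]
  {3,7}:  v_{3} + v_{7} = v_{5}  so sig = [2:1]
  {2,5}:  v_{2} + v_{5} = 2·v_{3}  so sig = [2:2]
  {4,5,6}:  v_{4} + v_{5} + v_{6} = 0  so sig = [3:]
  {3,4,6}:  v_{3} + v_{4} + v_{6} = v_{1}  so sig = [3:1]
  {2,4,6}:  v_{2} + v_{4} + v_{6} = 2·v_{1}  so sig = [3:2]

Hence PRS(X_Σ) =
    [2:]
    [2:1]
    [2:1]
    [2:1]
    [2:1]
    [2:2]
    [3:]
    [3:1]
    [3:2]


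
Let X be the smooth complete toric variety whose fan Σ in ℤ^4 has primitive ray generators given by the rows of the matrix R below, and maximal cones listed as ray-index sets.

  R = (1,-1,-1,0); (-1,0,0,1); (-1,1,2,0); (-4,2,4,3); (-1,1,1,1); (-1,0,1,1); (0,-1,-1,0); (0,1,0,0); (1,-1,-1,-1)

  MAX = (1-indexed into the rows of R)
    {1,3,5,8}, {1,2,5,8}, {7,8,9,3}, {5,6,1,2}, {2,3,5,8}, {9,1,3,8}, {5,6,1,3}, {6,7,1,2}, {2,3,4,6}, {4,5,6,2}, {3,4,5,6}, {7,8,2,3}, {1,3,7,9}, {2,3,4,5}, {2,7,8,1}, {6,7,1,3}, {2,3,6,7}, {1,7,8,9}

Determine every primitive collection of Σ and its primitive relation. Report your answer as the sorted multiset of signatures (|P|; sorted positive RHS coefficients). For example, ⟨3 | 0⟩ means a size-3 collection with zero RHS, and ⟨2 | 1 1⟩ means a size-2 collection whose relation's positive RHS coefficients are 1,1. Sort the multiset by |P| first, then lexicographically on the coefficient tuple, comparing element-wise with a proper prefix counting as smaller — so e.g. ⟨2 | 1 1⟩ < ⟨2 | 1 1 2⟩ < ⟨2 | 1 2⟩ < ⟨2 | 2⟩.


Minimal non-faces — 12 found among 9 rays, 18 max cones:

  P={5,9}:  v_{5} + v_{9} = 0 — sig = ⟨2 | 0⟩
  P={2,9}:  v_{2} + v_{9} = v_{7} — sig = ⟨2 | 1⟩
  P={5,7}:  v_{5} + v_{7} = v_{2} — sig = ⟨2 | 1⟩
  P={6,8}:  v_{6} + v_{8} = v_{5} — sig = ⟨2 | 1⟩
  P={4,9}:  v_{4} + v_{9} = v_{2} + v_{3} + v_{6} — sig = ⟨2 | 1 1 1⟩
  P={6,9}:  v_{6} + v_{9} = v_{1} + v_{3} + v_{7} — sig = ⟨2 | 1 1 1⟩
  P={4,7}:  v_{4} + v_{7} = 2·v_{2} + v_{3} + v_{6} — sig = ⟨2 | 1 1 2⟩
  P={4,8}:  v_{4} + v_{8} = v_{2} + v_{3} + 2·v_{5} — sig = ⟨2 | 1 1 2⟩
  P={1,4}:  v_{1} + v_{4} = v_{5} + 2·v_{6} — sig = ⟨2 | 1 2⟩
  P={1,2,3}:  v_{1} + v_{2} + v_{3} = v_{6} — sig = ⟨3 | 1⟩
  P={1,3,7,8}:  v_{1} + v_{3} + v_{7} + v_{8} = 0 — sig = ⟨4 | 0⟩
  P={2,3,5,6}:  v_{2} + v_{3} + v_{5} + v_{6} = v_{4} — sig = ⟨4 | 1⟩

Signatures (|P|; sorted positive RHS coefficients), sorted:
    ⟨2 | 0⟩
    ⟨2 | 1⟩
    ⟨2 | 1⟩
    ⟨2 | 1⟩
    ⟨2 | 1 1 1⟩
    ⟨2 | 1 1 1⟩
    ⟨2 | 1 1 2⟩
    ⟨2 | 1 1 2⟩
    ⟨2 | 1 2⟩
    ⟨3 | 1⟩
    ⟨4 | 0⟩
    ⟨4 | 1⟩


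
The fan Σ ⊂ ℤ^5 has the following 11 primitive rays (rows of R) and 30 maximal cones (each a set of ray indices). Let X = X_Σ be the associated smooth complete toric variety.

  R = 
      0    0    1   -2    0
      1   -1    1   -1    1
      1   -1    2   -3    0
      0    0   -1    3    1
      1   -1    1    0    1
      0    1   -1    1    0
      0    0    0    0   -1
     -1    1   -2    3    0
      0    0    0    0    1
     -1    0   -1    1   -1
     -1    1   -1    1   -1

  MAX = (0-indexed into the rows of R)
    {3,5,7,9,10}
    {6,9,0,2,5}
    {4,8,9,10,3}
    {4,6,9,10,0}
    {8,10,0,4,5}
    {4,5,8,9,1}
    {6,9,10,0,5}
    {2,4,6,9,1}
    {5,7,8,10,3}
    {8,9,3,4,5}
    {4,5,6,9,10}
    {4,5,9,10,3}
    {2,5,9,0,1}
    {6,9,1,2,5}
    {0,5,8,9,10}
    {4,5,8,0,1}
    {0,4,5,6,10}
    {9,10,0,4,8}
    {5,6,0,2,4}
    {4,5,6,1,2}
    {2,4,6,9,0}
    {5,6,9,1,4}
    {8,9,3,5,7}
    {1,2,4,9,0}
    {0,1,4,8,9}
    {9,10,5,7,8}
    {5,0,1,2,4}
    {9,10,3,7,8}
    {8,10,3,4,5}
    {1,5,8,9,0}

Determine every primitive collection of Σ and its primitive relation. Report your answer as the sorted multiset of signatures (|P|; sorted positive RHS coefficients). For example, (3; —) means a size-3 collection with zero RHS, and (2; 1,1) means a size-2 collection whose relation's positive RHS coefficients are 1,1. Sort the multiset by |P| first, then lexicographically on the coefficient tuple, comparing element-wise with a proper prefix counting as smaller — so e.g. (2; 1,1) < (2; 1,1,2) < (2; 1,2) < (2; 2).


Primitive collections (18):

  P = {1,10}:  v_{1} + v_{10} = 0 ; sig = (2; —)
  P = {2,7}:  v_{2} + v_{7} = 0 ; sig = (2; —)
  P = {6,8}:  v_{6} + v_{8} = 0 ; sig = (2; —)
  P = {2,3}:  v_{2} + v_{3} = v_{4} ; sig = (2; 1)
  P = {4,7}:  v_{4} + v_{7} = v_{3} ; sig = (2; 1)
  P = {0,7}:  v_{0} + v_{7} = v_{8} + v_{10} ; sig = (2; 1,1)
  P = {2,8}:  v_{2} + v_{8} = v_{0} + v_{1} ; sig = (2; 1,1)
  P = {2,10}:  v_{2} + v_{10} = v_{0} + v_{6} ; sig = (2; 1,1)
  P = {0,3}:  v_{0} + v_{3} = v_{4} + v_{8} + v_{10} ; sig = (2; 1,1,1)
  P = {1,7}:  v_{1} + v_{7} = v_{4} + v_{5} + v_{8} + v_{9} ; sig = (2; 1,1,1,1)
  P = {6,7}:  v_{6} + v_{7} = v_{4} + v_{5} + v_{9} + v_{10} ; sig = (2; 1,1,1,1)
  P = {1,3}:  v_{1} + v_{3} = 2·v_{4} + v_{5} + v_{8} + v_{9} ; sig = (2; 1,1,1,2)
  P = {3,6}:  v_{3} + v_{6} = 2·v_{4} + v_{5} + v_{9} + v_{10} ; sig = (2; 1,1,1,2)
  P = {0,1,6}:  v_{0} + v_{1} + v_{6} = v_{2} ; sig = (3; 1)
  P = {0,4,5,9}:  v_{0} + v_{4} + v_{5} + v_{9} = 0 ; sig = (4; —)
  P = {2,4,5,9}:  v_{2} + v_{4} + v_{5} + v_{9} = v_{1} + v_{6} ; sig = (4; 1,1)
  P = {4,5,8,9,10}:  v_{4} + v_{5} + v_{8} + v_{9} + v_{10} = v_{7} ; sig = (5; 1)
  P = {3,5,8,9,10}:  v_{3} + v_{5} + v_{8} + v_{9} + v_{10} = 2·v_{7} ; sig = (5; 2)

so the primitive-relation signature multiset is
    |P|=2: 13 collections, coeffs (), (), (), (1), (1), (1,1), (1,1), (1,1), (1,1,1), (1,1,1,1), (1,1,1,1), (1,1,1,2), (1,1,1,2)
    |P|=3: 1 collection, coeffs (1)
    |P|=4: 2 collections, coeffs (), (1,1)
    |P|=5: 2 collections, coeffs (1), (2)


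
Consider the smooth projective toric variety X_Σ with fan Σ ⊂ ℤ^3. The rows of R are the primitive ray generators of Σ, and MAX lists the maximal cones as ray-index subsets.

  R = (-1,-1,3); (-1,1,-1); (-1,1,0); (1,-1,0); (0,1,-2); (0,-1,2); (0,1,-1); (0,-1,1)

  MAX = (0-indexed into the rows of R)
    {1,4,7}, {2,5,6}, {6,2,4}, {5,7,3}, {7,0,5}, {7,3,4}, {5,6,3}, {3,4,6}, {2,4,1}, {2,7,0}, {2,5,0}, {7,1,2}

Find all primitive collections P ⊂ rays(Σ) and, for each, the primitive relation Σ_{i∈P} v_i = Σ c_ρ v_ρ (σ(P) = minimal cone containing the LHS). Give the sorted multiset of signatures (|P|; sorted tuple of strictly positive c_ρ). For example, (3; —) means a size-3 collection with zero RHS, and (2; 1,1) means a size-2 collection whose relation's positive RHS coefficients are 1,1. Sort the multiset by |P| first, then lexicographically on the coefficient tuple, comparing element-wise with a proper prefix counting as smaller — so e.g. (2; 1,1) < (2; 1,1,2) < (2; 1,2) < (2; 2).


12 minimal non-faces of Δ(Σ) (on 8 rays):

  • {2,3}:  v_{2} + v_{3} = 0 — sig = (2; —)
  • {4,5}:  v_{4} + v_{5} = 0 — sig = (2; —)
  • {6,7}:  v_{6} + v_{7} = 0 — sig = (2; —)
  • {0,3}:  v_{0} + v_{3} = v_{5} + v_{7} — sig = (2; 1,1)
  • {0,4}:  v_{0} + v_{4} = v_{2} + v_{7} — sig = (2; 1,1)
  • {0,6}:  v_{0} + v_{6} = v_{2} + v_{5} — sig = (2; 1,1)
  • {1,3}:  v_{1} + v_{3} = v_{4} + v_{7} — sig = (2; 1,1)
  • {1,5}:  v_{1} + v_{5} = v_{2} + v_{7} — sig = (2; 1,1)
  • {1,6}:  v_{1} + v_{6} = v_{2} + v_{4} — sig = (2; 1,1)
  • {0,1}:  v_{0} + v_{1} = 2·v_{2} + 2·v_{7} — sig = (2; 2,2)
  • {2,4,7}:  v_{2} + v_{4} + v_{7} = v_{1} — sig = (3; 1)
  • {2,5,7}:  v_{2} + v_{5} + v_{7} = v_{0} — sig = (3; 1)

so the primitive-relation signature multiset is
    |P|=2: 10 collections, coeffs (), (), (), (1,1), (1,1), (1,1), (1,1), (1,1), (1,1), (2,2)
    |P|=3: 2 collections, coeffs (1), (1)


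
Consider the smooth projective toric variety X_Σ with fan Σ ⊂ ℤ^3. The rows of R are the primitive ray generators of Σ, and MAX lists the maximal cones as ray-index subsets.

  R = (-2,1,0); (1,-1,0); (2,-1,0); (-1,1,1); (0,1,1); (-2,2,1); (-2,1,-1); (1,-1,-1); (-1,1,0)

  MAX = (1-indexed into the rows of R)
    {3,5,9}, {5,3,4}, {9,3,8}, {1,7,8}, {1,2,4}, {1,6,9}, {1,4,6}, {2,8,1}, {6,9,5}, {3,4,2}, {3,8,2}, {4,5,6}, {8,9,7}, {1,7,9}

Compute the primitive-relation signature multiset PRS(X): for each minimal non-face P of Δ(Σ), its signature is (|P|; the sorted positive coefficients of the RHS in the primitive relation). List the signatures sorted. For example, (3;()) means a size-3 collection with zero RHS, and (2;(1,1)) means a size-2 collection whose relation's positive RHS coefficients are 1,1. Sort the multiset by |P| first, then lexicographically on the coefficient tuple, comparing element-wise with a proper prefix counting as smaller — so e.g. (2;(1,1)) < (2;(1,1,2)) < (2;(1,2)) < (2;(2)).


Minimal non-faces — 16 found among 9 rays, 14 max cones:

  • {1,3}:  v_{1} + v_{3} = 0 — sig = (2;())
  • {2,9}:  v_{2} + v_{9} = 0 — sig = (2;())
  • {4,8}:  v_{4} + v_{8} = 0 — sig = (2;())
  • {1,5}:  v_{1} + v_{5} = v_{6} — sig = (2;(1))
  • {2,6}:  v_{2} + v_{6} = v_{4} — sig = (2;(1))
  • {3,6}:  v_{3} + v_{6} = v_{5} — sig = (2;(1))
  • {4,9}:  v_{4} + v_{9} = v_{6} — sig = (2;(1))
  • {6,8}:  v_{6} + v_{8} = v_{9} — sig = (2;(1))
  • {2,5}:  v_{2} + v_{5} = v_{3} + v_{4} — sig = (2;(1,1))
  • {2,7}:  v_{2} + v_{7} = v_{1} + v_{8} — sig = (2;(1,1))
  • {3,7}:  v_{3} + v_{7} = v_{8} + v_{9} — sig = (2;(1,1))
  • {4,7}:  v_{4} + v_{7} = v_{1} + v_{9} — sig = (2;(1,1))
  • {5,8}:  v_{5} + v_{8} = v_{3} + v_{9} — sig = (2;(1,1))
  • {6,7}:  v_{6} + v_{7} = v_{1} + 2·v_{9} — sig = (2;(1,2))
  • {5,7}:  v_{5} + v_{7} = 2·v_{9} — sig = (2;(2))
  • {1,8,9}:  v_{1} + v_{8} + v_{9} = v_{7} — sig = (3;(1))

so the primitive-relation signature multiset is
    (2;())
    (2;())
    (2;())
    (2;(1))
    (2;(1))
    (2;(1))
    (2;(1))
    (2;(1))
    (2;(1,1))
    (2;(1,1))
    (2;(1,1))
    (2;(1,1))
    (2;(1,1))
    (2;(1,2))
    (2;(2))
    (3;(1))
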